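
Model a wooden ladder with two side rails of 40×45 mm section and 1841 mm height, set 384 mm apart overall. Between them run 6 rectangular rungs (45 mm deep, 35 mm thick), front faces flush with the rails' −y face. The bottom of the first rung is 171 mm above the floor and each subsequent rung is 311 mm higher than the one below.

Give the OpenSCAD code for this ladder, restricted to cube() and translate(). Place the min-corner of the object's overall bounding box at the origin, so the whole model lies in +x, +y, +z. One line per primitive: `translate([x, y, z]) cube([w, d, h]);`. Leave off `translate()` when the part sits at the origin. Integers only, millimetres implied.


cube([40, 45, 1841]);
translate([344, 0, 0]) cube([40, 45, 1841]);
translate([40, 0, 171]) cube([304, 45, 35]);
translate([40, 0, 482]) cube([304, 45, 35]);
translate([40, 0, 793]) cube([304, 45, 35]);
translate([40, 0, 1104]) cube([304, 45, 35]);
translate([40, 0, 1415]) cube([304, 45, 35]);
translate([40, 0, 1726]) cube([304, 45, 35]);


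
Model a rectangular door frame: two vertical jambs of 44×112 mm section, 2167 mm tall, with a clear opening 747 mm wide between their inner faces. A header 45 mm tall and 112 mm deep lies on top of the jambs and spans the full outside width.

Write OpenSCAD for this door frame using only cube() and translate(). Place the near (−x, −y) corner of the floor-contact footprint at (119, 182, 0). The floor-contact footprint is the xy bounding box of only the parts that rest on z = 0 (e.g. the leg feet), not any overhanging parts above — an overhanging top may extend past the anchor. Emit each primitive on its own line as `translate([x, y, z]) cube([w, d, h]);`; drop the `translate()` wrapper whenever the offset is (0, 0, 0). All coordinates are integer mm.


translate([119, 182, 0]) cube([44, 112, 2167]);
translate([910, 182, 0]) cube([44, 112, 2167]);
translate([119, 182, 2167]) cube([835, 112, 45]);


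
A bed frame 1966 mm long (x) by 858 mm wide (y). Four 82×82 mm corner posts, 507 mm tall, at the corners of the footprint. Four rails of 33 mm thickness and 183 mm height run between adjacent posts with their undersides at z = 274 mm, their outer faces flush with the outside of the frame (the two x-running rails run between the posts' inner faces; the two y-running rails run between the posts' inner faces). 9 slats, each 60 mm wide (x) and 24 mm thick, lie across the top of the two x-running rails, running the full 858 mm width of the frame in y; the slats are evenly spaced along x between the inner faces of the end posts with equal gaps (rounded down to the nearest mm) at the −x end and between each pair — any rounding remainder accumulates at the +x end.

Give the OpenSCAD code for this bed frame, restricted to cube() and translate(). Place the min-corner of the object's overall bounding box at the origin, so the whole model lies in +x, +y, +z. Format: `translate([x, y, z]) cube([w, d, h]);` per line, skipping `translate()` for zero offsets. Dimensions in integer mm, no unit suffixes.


cube([82, 82, 507]);
translate([0, 776, 0]) cube([82, 82, 507]);
translate([1884, 0, 0]) cube([82, 82, 507]);
translate([1884, 776, 0]) cube([82, 82, 507]);
translate([82, 0, 274]) cube([1802, 33, 183]);
translate([82, 825, 274]) cube([1802, 33, 183]);
translate([0, 82, 274]) cube([33, 694, 183]);
translate([1933, 82, 274]) cube([33, 694, 183]);
translate([208, 0, 457]) cube([60, 858, 24]);
translate([394, 0, 457]) cube([60, 858, 24]);
translate([580, 0, 457]) cube([60, 858, 24]);
translate([766, 0, 457]) cube([60, 858, 24]);
translate([952, 0, 457]) cube([60, 858, 24]);
translate([1138, 0, 457]) cube([60, 858, 24]);
translate([1324, 0, 457]) cube([60, 858, 24]);
translate([1510, 0, 457]) cube([60, 858, 24]);
translate([1696, 0, 457]) cube([60, 858, 24]);


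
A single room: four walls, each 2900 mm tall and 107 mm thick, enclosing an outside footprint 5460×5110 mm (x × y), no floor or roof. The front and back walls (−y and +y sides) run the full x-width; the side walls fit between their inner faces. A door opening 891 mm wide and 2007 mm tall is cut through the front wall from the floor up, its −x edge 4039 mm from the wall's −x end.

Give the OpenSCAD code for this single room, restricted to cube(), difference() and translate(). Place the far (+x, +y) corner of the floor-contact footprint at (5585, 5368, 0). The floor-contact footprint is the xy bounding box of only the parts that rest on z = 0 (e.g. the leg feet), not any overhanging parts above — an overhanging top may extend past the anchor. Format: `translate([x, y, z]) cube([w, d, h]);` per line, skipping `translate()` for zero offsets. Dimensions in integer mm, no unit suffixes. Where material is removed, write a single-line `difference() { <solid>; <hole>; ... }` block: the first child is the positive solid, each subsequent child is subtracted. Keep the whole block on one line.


difference() { translate([125, 258, 0]) cube([5460, 107, 2900]); translate([4164, 258, 0]) cube([891, 107, 2007]); }
translate([125, 5261, 0]) cube([5460, 107, 2900]);
translate([125, 365, 0]) cube([107, 4896, 2900]);
translate([5478, 365, 0]) cube([107, 4896, 2900]);


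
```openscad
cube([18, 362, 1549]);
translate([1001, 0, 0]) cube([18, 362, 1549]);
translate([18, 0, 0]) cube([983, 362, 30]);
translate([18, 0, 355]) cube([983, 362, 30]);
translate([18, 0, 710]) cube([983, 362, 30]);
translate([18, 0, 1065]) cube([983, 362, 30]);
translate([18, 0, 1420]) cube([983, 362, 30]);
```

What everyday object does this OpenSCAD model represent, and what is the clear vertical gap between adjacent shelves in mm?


A bookshelf. The clear shelf gap is 325 mm.

Two tall side panels with 5 horizontal boards between them — a bookshelf. The first two shelf undersides are at z = 0 and z = 355; with shelf thickness 30, the clear gap is 355 − 0 − 30 = 325 mm.


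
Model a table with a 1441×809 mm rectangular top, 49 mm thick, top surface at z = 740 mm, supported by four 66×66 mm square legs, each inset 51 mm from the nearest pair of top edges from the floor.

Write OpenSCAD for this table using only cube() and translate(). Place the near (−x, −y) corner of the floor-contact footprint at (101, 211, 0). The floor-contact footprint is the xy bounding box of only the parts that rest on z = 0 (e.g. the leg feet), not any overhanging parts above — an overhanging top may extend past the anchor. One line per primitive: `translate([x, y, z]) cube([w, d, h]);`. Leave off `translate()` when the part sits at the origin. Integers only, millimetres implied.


// leg_h = 740 - 49 = 691
translate([50, 160, 691]) cube([1441, 809, 49]);
translate([101, 211, 0]) cube([66, 66, 691]);
translate([1374, 211, 0]) cube([66, 66, 691]);
translate([101, 852, 0]) cube([66, 66, 691]);
translate([1374, 852, 0]) cube([66, 66, 691]);


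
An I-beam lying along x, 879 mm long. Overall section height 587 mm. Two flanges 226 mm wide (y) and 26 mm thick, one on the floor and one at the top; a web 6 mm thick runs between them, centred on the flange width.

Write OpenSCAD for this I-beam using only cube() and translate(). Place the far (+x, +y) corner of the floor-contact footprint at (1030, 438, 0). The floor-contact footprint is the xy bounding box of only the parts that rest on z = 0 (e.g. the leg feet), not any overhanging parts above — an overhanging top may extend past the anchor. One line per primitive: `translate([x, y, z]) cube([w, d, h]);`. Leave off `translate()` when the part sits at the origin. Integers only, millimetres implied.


translate([151, 212, 0]) cube([879, 226, 26]);
translate([151, 322, 26]) cube([879, 6, 535]);
translate([151, 212, 561]) cube([879, 226, 26]);


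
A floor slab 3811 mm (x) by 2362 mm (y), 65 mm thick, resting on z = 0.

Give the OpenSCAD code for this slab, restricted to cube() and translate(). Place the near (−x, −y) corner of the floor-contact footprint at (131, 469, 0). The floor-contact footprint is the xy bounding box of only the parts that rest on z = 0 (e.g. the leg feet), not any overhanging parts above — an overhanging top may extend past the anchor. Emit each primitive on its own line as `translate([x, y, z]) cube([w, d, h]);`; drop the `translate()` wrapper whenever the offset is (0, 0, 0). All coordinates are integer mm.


translate([131, 469, 0]) cube([3811, 2362, 65]);


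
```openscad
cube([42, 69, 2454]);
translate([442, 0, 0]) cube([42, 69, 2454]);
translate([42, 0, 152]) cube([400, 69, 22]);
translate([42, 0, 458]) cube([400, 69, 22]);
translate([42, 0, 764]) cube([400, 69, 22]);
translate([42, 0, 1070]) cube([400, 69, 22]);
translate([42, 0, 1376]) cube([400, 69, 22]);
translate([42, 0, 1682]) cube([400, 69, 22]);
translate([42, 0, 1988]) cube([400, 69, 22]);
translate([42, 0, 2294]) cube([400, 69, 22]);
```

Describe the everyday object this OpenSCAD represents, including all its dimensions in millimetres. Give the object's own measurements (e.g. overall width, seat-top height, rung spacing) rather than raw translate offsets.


A straight ladder. Two 42×69 mm vertical rails, 2454 mm tall, stand 484 mm apart (outside-to-outside) with their front faces coplanar on the −y side. 8 rungs, each 69 mm deep and 22 mm tall, span between the inner faces of the rails, front faces flush with the rails. The lowest rung's underside is at z = 152 mm and rungs are spaced 306 mm apart (underside to underside).


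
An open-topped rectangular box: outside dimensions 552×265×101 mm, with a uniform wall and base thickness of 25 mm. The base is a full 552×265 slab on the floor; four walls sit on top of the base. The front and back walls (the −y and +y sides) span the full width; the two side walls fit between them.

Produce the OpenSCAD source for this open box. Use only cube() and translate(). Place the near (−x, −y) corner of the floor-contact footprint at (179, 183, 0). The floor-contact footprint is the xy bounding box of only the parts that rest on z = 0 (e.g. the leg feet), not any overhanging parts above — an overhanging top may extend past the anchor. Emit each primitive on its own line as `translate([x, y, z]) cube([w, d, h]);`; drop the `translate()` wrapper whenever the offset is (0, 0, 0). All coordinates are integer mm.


translate([179, 183, 0]) cube([552, 265, 25]);
translate([179, 183, 25]) cube([552, 25, 76]);
translate([179, 423, 25]) cube([552, 25, 76]);
translate([179, 208, 25]) cube([25, 215, 76]);
translate([706, 208, 25]) cube([25, 215, 76]);


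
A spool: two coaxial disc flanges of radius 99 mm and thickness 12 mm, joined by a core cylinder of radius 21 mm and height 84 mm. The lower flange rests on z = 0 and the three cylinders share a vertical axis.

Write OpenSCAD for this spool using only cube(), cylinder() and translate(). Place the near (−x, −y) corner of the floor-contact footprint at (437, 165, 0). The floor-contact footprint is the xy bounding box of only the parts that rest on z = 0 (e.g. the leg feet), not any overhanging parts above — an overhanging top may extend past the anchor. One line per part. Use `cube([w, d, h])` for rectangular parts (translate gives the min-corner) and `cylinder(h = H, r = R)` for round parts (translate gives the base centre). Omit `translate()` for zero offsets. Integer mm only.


translate([536, 264, 0]) cylinder(h = 12, r = 99);
translate([536, 264, 12]) cylinder(h = 84, r = 21);
translate([536, 264, 96]) cylinder(h = 12, r = 99);


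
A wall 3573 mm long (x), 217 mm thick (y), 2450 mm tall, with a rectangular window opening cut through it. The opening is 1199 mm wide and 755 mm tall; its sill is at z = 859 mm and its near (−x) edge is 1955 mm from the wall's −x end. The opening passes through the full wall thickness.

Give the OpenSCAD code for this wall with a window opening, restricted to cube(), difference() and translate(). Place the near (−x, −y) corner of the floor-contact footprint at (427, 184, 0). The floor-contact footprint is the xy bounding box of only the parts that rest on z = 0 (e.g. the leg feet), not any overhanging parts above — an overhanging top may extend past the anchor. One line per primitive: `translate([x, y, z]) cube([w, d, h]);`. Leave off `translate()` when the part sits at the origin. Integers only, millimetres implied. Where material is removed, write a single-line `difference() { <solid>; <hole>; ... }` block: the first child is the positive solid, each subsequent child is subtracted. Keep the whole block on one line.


difference() { translate([427, 184, 0]) cube([3573, 217, 2450]); translate([2382, 184, 859]) cube([1199, 217, 755]); }


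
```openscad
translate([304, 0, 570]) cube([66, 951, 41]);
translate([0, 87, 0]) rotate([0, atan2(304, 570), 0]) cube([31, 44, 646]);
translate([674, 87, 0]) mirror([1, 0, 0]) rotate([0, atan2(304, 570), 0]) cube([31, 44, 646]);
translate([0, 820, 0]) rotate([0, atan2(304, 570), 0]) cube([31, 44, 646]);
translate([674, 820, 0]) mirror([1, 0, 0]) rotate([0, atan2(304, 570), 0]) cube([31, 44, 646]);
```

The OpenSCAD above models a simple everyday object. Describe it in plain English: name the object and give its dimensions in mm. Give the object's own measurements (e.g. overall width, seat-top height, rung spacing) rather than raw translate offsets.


A sawhorse. A 66×951×41 mm beam (x, y, z) sits on two A-frame leg pairs. Each pair is two raked legs of 31×44 mm section (44 mm along y) splaying symmetrically in x. Each leg rises 570 mm vertically over 304 mm of horizontal reach and is 646 mm long along its own axis. Every leg's outer bottom edge rests on the floor and its outer top edge meets a bottom edge of the beam — the left legs (tilting toward +x) meet the beam's −x bottom edge, the right legs (their mirror images, tilting toward −x) meet its +x bottom edge — so the leg tops tuck under the beam, the beam's underside is 570 mm above the floor, and the feet are 674 mm apart outside-to-outside with the beam centred between them. The two leg pairs are set in 87 mm from either end of the beam.


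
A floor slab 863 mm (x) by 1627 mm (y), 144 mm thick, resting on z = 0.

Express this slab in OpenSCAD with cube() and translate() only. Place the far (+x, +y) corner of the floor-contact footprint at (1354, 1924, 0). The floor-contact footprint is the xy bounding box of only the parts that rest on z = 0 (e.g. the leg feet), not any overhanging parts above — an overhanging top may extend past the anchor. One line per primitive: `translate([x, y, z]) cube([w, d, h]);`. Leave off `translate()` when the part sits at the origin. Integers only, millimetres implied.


translate([491, 297, 0]) cube([863, 1627, 144]);


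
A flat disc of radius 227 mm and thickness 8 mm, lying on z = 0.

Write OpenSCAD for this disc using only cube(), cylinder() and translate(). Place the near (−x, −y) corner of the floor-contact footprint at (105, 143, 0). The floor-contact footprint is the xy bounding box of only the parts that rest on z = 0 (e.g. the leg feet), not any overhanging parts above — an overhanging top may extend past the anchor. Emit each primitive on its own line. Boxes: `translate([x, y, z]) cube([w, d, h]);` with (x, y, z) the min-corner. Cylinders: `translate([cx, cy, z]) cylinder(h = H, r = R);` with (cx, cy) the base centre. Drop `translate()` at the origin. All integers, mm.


translate([332, 370, 0]) cylinder(h = 8, r = 227);


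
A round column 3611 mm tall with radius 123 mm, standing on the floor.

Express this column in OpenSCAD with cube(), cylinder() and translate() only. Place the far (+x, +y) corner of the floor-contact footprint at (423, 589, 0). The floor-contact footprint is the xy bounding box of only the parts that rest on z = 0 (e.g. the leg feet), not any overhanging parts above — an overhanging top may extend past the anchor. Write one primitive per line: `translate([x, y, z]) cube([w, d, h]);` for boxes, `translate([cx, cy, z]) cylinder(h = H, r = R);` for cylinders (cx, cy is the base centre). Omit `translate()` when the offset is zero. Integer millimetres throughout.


translate([300, 466, 0]) cylinder(h = 3611, r = 123);


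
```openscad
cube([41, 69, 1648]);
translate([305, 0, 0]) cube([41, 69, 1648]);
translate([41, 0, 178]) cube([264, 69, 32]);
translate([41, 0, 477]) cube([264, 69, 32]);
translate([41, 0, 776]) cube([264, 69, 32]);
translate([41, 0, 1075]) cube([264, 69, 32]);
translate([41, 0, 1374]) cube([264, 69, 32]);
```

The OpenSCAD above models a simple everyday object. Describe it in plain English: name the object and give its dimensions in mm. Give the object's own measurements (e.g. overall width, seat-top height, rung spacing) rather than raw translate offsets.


A straight ladder. Two 41×69 mm vertical rails, 1648 mm tall, stand 346 mm apart (outside-to-outside) with their front faces coplanar on the −y side. 5 rungs, each 69 mm deep and 32 mm tall, span between the inner faces of the rails, front faces flush with the rails. The lowest rung's underside is at z = 178 mm and rungs are spaced 299 mm apart (underside to underside).


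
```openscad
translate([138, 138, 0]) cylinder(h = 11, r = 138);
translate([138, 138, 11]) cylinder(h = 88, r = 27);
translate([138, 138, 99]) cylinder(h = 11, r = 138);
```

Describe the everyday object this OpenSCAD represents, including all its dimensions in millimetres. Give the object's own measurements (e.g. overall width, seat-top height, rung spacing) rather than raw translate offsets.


A spool: two coaxial disc flanges of radius 138 mm and thickness 11 mm, joined by a core cylinder of radius 27 mm and height 88 mm. The lower flange rests on z = 0 and the three cylinders share a vertical axis.


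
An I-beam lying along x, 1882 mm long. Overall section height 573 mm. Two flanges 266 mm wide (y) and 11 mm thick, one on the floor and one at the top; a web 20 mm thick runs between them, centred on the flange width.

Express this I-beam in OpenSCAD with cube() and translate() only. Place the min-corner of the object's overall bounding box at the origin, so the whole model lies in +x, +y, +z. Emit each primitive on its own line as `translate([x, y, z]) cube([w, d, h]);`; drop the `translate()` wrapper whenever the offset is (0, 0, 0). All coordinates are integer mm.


cube([1882, 266, 11]);
translate([0, 123, 11]) cube([1882, 20, 551]);
translate([0, 0, 562]) cube([1882, 266, 11]);


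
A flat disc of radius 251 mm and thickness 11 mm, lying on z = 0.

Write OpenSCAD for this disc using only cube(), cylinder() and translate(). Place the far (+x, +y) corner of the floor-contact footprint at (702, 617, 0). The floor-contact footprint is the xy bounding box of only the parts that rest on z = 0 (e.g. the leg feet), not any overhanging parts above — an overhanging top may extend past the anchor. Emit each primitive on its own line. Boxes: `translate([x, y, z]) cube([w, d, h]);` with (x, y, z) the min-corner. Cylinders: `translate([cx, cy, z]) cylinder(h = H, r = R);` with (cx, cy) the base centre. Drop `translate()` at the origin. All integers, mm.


translate([451, 366, 0]) cylinder(h = 11, r = 251);


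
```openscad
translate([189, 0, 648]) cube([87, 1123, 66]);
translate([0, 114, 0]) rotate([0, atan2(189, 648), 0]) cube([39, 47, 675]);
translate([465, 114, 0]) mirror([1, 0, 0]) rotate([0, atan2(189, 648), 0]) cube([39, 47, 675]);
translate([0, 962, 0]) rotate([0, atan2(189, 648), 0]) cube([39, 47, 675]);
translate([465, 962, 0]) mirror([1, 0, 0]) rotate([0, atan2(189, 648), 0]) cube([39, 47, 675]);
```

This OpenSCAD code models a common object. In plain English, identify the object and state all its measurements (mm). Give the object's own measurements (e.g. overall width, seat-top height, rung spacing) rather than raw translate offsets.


A sawhorse. A 87×1123×66 mm beam (x, y, z) sits on two A-frame leg pairs. Each pair is two raked legs of 39×47 mm section (47 mm along y) splaying symmetrically in x. Each leg rises 648 mm vertically over 189 mm of horizontal reach and is 675 mm long along its own axis. Every leg's outer bottom edge rests on the floor and its outer top edge meets a bottom edge of the beam — the left legs (tilting toward +x) meet the beam's −x bottom edge, the right legs (their mirror images, tilting toward −x) meet its +x bottom edge — so the leg tops tuck under the beam, the beam's underside is 648 mm above the floor, and the feet are 465 mm apart outside-to-outside with the beam centred between them. The two leg pairs are set in 114 mm from either end of the beam.


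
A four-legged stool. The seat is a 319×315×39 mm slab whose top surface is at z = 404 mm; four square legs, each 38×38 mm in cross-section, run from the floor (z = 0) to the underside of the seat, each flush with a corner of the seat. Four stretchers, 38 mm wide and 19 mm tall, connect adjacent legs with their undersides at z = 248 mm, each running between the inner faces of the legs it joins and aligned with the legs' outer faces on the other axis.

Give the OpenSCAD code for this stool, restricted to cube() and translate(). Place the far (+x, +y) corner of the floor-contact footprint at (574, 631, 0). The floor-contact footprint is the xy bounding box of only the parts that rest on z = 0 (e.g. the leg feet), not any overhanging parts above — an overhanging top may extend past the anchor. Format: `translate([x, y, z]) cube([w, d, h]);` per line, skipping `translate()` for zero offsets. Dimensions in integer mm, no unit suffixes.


translate([255, 316, 365]) cube([319, 315, 39]);
translate([255, 316, 0]) cube([38, 38, 365]);
translate([536, 316, 0]) cube([38, 38, 365]);
translate([255, 593, 0]) cube([38, 38, 365]);
translate([536, 593, 0]) cube([38, 38, 365]);
translate([293, 316, 248]) cube([243, 38, 19]);
translate([293, 593, 248]) cube([243, 38, 19]);
translate([255, 354, 248]) cube([38, 239, 19]);
translate([536, 354, 248]) cube([38, 239, 19]);


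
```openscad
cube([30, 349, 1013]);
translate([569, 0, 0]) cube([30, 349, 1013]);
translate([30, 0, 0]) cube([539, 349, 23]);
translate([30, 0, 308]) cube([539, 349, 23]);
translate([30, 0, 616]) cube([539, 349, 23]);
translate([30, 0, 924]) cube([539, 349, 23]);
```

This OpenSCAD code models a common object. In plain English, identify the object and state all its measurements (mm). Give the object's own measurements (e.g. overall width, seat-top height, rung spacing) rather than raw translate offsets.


An open bookshelf. Two side panels, each 30 mm thick, 349 mm deep and 1013 mm tall, stand 599 mm apart (outside-to-outside). Between them sit 4 shelves, each 23 mm thick and 349 mm deep, spanning the full gap between the sides. The bottom shelf rests on the floor (its underside at z = 0) and the clear gap between one shelf's top and the next shelf's underside is 285 mm.


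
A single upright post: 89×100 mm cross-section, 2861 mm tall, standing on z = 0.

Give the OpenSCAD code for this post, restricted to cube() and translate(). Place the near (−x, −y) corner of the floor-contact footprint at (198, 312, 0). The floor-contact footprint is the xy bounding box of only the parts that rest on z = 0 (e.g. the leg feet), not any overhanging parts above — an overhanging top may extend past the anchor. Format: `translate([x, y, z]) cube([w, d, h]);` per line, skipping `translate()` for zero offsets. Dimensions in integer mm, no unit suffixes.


translate([198, 312, 0]) cube([89, 100, 2861]);


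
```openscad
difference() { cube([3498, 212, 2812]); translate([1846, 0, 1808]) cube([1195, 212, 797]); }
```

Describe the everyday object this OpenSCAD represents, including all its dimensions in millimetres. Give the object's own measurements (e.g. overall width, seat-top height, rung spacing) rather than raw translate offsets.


A wall 3498 mm long (x), 212 mm thick (y), 2812 mm tall, with a rectangular window opening cut through it. The opening is 1195 mm wide and 797 mm tall; its sill is at z = 1808 mm and its near (−x) edge is 1846 mm from the wall's −x end. The opening passes through the full wall thickness.


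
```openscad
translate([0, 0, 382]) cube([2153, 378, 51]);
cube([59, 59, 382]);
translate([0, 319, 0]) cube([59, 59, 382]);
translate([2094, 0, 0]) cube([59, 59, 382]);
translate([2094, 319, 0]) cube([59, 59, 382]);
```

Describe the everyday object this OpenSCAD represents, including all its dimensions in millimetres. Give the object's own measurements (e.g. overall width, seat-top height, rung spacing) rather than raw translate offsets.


A bench: a 2153×378 mm seat slab, 51 mm thick, top at z = 433 mm, on four 59×59 mm square legs flush with the seat corners and standing on z = 0.


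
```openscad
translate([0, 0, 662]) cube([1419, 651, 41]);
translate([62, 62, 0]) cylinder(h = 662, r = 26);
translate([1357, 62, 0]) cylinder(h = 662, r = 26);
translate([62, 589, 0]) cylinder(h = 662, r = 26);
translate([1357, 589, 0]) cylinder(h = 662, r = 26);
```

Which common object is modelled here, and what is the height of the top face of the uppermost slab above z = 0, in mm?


A table. The table height is 703 mm.

A 1419×651×41 slab sits at z = 662 on four Ø52 mm round legs — a table. The top surface is at 662 + 41 = 703 mm.


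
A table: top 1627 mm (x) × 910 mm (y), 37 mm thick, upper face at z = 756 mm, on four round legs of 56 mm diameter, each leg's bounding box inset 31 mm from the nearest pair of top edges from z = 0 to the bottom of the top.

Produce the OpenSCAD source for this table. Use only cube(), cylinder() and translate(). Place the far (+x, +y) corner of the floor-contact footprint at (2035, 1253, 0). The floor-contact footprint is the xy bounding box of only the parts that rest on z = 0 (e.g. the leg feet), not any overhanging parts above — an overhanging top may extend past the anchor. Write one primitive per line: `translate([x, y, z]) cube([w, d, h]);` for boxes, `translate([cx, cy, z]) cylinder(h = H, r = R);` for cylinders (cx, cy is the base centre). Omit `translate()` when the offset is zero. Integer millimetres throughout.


// leg_h = 756 - 37 = 719
translate([439, 374, 719]) cube([1627, 910, 37]);
translate([498, 433, 0]) cylinder(h = 719, r = 28);
translate([2007, 433, 0]) cylinder(h = 719, r = 28);
translate([498, 1225, 0]) cylinder(h = 719, r = 28);
translate([2007, 1225, 0]) cylinder(h = 719, r = 28);


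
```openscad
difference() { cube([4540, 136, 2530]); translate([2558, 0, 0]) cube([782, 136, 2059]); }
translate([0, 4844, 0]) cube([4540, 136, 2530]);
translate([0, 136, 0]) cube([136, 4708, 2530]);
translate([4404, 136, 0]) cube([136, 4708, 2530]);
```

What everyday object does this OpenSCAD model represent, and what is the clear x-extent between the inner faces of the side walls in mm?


A single room. The interior width is 4268 mm.

Four walls enclosing a rectangle with a door in the front wall — a room. Outside width 4540 minus two 136 mm walls gives 4268 mm.


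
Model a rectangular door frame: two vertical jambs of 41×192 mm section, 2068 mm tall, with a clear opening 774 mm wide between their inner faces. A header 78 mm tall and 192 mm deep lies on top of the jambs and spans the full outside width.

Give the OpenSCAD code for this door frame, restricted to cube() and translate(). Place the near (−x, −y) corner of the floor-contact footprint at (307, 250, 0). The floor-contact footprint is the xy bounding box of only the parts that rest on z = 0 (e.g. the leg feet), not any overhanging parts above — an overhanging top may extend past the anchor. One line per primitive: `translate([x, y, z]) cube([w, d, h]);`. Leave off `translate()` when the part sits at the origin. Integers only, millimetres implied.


translate([307, 250, 0]) cube([41, 192, 2068]);
translate([1122, 250, 0]) cube([41, 192, 2068]);
translate([307, 250, 2068]) cube([856, 192, 78]);


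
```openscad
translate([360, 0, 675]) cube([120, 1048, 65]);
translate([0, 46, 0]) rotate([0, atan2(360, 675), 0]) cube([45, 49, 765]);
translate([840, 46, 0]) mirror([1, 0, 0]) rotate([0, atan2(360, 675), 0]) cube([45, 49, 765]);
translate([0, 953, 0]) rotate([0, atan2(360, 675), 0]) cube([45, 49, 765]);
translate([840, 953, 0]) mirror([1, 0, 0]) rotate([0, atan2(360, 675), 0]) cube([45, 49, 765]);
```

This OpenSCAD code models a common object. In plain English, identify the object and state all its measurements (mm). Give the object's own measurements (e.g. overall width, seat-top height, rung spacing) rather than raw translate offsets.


A sawhorse. A 120×1048×65 mm beam (x, y, z) sits on two A-frame leg pairs. Each pair is two raked legs of 45×49 mm section (49 mm along y) splaying symmetrically in x. Each leg rises 675 mm vertically over 360 mm of horizontal reach and is 765 mm long along its own axis. Every leg's outer bottom edge rests on the floor and its outer top edge meets a bottom edge of the beam — the left legs (tilting toward +x) meet the beam's −x bottom edge, the right legs (their mirror images, tilting toward −x) meet its +x bottom edge — so the leg tops tuck under the beam, the beam's underside is 675 mm above the floor, and the feet are 840 mm apart outside-to-outside with the beam centred between them. The two leg pairs are set in 46 mm from either end of the beam.


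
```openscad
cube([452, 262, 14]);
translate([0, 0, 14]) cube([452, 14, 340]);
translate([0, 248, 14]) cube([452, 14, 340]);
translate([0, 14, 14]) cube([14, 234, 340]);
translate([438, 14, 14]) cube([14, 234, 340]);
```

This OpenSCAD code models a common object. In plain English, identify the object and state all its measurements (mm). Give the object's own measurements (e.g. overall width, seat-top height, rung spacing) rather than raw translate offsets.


An open-topped rectangular box: outside dimensions 452×262×354 mm, with a uniform wall and base thickness of 14 mm. The base is a full 452×262 slab on the floor; four walls sit on top of the base. The front and back walls (the −y and +y sides) span the full width; the two side walls fit between them.


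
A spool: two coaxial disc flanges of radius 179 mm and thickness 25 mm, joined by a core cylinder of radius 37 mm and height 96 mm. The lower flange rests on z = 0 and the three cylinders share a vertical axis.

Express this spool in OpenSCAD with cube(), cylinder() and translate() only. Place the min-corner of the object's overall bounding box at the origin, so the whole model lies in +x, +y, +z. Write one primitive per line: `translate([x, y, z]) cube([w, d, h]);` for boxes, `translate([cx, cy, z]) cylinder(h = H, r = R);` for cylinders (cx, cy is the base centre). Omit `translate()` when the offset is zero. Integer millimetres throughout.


translate([179, 179, 0]) cylinder(h = 25, r = 179);
translate([179, 179, 25]) cylinder(h = 96, r = 37);
translate([179, 179, 121]) cylinder(h = 25, r = 179);


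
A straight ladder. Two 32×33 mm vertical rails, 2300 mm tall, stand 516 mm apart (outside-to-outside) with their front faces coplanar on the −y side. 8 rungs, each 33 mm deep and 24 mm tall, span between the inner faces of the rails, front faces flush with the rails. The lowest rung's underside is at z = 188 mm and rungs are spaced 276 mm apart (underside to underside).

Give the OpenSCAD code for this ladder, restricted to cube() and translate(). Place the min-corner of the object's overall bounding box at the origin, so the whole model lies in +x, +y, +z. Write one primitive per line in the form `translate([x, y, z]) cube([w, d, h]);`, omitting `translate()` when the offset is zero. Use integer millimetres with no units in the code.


// rung span = 516 - 2*32 = 452
// rung[k] z = 188 + k*276
cube([32, 33, 2300]);
translate([484, 0, 0]) cube([32, 33, 2300]);
translate([32, 0, 188]) cube([452, 33, 24]);
translate([32, 0, 464]) cube([452, 33, 24]);
translate([32, 0, 740]) cube([452, 33, 24]);
translate([32, 0, 1016]) cube([452, 33, 24]);
translate([32, 0, 1292]) cube([452, 33, 24]);
translate([32, 0, 1568]) cube([452, 33, 24]);
translate([32, 0, 1844]) cube([452, 33, 24]);
translate([32, 0, 2120]) cube([452, 33, 24]);


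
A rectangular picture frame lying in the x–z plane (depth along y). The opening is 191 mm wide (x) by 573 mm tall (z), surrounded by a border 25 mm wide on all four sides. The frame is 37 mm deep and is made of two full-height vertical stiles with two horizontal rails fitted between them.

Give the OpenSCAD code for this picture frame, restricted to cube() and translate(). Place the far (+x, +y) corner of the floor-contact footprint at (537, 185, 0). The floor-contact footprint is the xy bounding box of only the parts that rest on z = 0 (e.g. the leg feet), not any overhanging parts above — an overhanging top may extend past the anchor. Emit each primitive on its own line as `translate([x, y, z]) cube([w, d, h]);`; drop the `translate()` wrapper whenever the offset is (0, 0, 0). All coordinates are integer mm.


translate([296, 148, 0]) cube([25, 37, 623]);
translate([512, 148, 0]) cube([25, 37, 623]);
translate([321, 148, 0]) cube([191, 37, 25]);
translate([321, 148, 598]) cube([191, 37, 25]);


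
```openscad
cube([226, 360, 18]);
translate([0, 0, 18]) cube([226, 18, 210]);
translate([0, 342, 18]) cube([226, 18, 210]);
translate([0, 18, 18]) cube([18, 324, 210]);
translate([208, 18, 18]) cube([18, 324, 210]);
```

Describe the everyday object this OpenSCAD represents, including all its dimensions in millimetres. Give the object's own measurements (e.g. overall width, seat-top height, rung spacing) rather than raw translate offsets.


An open-topped rectangular box: outside dimensions 226×360×228 mm, with a uniform wall and base thickness of 18 mm. The base is a full 226×360 slab on the floor; four walls sit on top of the base. The front and back walls (the −y and +y sides) span the full width; the two side walls fit between them.


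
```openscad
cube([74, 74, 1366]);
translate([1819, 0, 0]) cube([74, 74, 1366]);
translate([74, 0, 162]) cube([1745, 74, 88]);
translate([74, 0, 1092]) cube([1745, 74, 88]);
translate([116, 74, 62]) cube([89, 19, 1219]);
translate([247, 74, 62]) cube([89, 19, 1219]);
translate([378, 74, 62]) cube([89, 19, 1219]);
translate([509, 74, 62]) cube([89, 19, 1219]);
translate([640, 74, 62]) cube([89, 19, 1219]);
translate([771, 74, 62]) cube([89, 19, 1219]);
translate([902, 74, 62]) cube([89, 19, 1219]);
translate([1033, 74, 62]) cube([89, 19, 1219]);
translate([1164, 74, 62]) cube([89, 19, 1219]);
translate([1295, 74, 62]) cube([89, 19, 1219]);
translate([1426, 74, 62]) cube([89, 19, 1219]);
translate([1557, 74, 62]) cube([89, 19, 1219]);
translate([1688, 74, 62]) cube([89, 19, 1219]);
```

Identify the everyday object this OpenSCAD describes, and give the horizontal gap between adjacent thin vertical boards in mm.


A fence section. The picket gap is 42 mm.

Two posts, two rails, 13 pickets — a fence section. Span 1745 mm holds 13 pickets of 89 mm with 14 equal gaps: ⌊(1745 − 13·89) / 14⌋ = 42 mm.


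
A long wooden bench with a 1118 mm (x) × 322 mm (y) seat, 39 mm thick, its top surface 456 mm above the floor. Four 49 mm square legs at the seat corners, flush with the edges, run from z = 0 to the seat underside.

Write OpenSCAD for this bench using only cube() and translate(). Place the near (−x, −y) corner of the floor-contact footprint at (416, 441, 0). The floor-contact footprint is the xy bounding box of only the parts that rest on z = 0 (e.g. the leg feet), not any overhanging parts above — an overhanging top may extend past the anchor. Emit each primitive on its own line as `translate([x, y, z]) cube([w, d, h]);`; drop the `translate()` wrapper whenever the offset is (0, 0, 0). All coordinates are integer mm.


translate([416, 441, 417]) cube([1118, 322, 39]);
translate([416, 441, 0]) cube([49, 49, 417]);
translate([416, 714, 0]) cube([49, 49, 417]);
translate([1485, 441, 0]) cube([49, 49, 417]);
translate([1485, 714, 0]) cube([49, 49, 417]);


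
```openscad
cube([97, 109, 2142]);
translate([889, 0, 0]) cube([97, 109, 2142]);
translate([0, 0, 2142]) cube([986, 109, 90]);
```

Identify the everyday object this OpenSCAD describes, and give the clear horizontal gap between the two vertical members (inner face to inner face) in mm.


A door frame. The clear opening width is 792 mm.

Two 2142 mm tall posts with a header on top — a door frame. The left jamb is 97 mm wide at x = 0; the right jamb starts at x = 889. The clear opening is 889 − 97 = 792 mm.


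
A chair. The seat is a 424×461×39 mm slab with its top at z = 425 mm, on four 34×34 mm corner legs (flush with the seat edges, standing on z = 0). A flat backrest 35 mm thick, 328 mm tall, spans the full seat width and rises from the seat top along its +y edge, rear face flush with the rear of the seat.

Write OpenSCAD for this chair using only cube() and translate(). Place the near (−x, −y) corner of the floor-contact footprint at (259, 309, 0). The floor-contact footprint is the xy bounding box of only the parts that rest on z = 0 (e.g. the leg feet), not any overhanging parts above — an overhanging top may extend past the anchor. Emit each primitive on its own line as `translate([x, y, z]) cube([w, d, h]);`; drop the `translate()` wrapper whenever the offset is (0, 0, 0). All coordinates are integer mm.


translate([259, 309, 386]) cube([424, 461, 39]);
translate([259, 309, 0]) cube([34, 34, 386]);
translate([649, 309, 0]) cube([34, 34, 386]);
translate([259, 736, 0]) cube([34, 34, 386]);
translate([649, 736, 0]) cube([34, 34, 386]);
translate([259, 735, 425]) cube([424, 35, 328]);


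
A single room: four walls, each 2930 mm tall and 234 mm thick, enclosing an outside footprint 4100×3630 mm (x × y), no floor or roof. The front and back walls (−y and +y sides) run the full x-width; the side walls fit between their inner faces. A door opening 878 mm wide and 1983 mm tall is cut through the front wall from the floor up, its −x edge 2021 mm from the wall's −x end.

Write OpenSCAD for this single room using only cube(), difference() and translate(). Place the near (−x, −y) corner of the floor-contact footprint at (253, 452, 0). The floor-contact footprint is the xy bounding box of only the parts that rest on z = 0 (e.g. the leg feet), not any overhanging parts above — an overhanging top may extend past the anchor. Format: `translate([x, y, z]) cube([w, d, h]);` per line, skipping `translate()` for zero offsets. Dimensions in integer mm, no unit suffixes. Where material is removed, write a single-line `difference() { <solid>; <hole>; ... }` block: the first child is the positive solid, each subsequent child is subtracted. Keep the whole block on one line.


difference() { translate([253, 452, 0]) cube([4100, 234, 2930]); translate([2274, 452, 0]) cube([878, 234, 1983]); }
translate([253, 3848, 0]) cube([4100, 234, 2930]);
translate([253, 686, 0]) cube([234, 3162, 2930]);
translate([4119, 686, 0]) cube([234, 3162, 2930]);


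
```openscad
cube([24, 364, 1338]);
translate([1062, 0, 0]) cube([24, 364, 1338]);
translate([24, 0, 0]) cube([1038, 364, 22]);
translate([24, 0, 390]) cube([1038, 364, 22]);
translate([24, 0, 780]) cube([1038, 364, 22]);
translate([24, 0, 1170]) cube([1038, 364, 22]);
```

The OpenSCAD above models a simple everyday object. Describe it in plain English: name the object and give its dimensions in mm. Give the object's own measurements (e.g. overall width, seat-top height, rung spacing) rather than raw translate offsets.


An open bookshelf. Two side panels, each 24 mm thick, 364 mm deep and 1338 mm tall, stand 1086 mm apart (outside-to-outside). Between them sit 4 shelves, each 22 mm thick and 364 mm deep, spanning the full gap between the sides. The bottom shelf rests on the floor (its underside at z = 0) and the clear gap between one shelf's top and the next shelf's underside is 368 mm.


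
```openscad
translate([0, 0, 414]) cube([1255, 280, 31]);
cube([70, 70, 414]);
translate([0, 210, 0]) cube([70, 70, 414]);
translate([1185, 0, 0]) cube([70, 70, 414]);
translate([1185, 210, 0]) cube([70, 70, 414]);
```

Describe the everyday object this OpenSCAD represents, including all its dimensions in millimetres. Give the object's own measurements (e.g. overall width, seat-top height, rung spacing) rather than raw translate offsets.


A long wooden bench with a 1255 mm (x) × 280 mm (y) seat, 31 mm thick, its top surface 445 mm above the floor. Four 70 mm square legs at the seat corners, flush with the edges, run from z = 0 to the seat underside.
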